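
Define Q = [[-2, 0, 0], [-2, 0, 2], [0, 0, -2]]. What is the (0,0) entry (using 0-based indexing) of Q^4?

16

Characteristic polynomial: λ^3 + 4λ^2 + 4λ = λ(λ + 2)^2, so the eigenvalues are -2, -2, 0.
λ=-2: eigenvector (1, 1, 0).
λ=-2: eigenvector (0, -1, 1).
λ=0: eigenvector (0, 1, 0).
P = [[1, 0, 0], [1, -1, 1], [0, 1, 0]], D = diag(-2, -2, 0), P⁻¹ = [[1, 0, 0], [0, 0, 1], [-1, 1, 1]].
Q⁴ = P·diag(16, 16, 0)·P⁻¹ = [[16, 0, 0], [16, 0, -16], [0, 0, 16]].
The requested entry is 16.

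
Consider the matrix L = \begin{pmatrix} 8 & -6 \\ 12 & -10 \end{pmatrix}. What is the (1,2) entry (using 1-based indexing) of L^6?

4032

Characteristic polynomial: s^2 + 2s - 8 = (s - 2)(s + 4), so the eigenvalues are -4, 2.
s=2: eigenvector (1, 1).
s=-4: eigenvector (1, 2).
P = [[1, 1], [1, 2]], D = diag(2, -4), P⁻¹ = [[2, -1], [-1, 1]].
L⁶ = P·diag(64, 4096)·P⁻¹ = [[-3968, 4032], [-8064, 8128]].
The requested entry is 4032.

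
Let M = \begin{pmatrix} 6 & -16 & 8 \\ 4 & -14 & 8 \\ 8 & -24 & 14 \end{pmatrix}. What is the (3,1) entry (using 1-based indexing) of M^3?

416

Characteristic polynomial: λ^3 - 6λ^2 - 4λ + 24 = (λ - 6)(λ - 2)(λ + 2), so the eigenvalues are -2, 2, 6.
λ=6: eigenvector (1, 1, 2).
λ=-2: eigenvector (1, 1, 1).
λ=2: eigenvector (0, 1, 2).
P = [[1, 1, 0], [1, 1, 1], [2, 1, 2]], D = diag(6, -2, 2), P⁻¹ = [[1, -2, 1], [0, 2, -1], [-1, 1, 0]].
M³ = P·diag(216, -8, 8)·P⁻¹ = [[216, -448, 224], [208, -440, 224], [416, -864, 440]].
The requested entry is 416.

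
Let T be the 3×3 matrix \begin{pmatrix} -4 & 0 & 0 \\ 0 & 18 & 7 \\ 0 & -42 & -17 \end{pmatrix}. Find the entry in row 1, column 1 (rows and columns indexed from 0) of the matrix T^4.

Characteristic polynomial: s^3 + 3s^2 - 16s - 48 = (s - 4)(s + 3)(s + 4), so the eigenvalues are -4, -3, 4.
s=-4: eigenvector (1, 0, 0).
s=-3: eigenvector (0, -1, 3).
s=4: eigenvector (0, 1, -2).
P = [[1, 0, 0], [0, -1, 1], [0, 3, -2]], D = diag(-4, -3, 4), P⁻¹ = [[1, 0, 0], [0, 2, 1], [0, 3, 1]].
T⁴ = P·diag(256, 81, 256)·P⁻¹ = [[256, 0, 0], [0, 606, 175], [0, -1050, -269]].
The requested entry is 606.

606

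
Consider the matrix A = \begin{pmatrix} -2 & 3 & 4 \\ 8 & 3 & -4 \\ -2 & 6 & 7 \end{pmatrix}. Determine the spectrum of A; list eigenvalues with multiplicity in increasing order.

Characteristic polynomial: p(t) = t^3 - 8t^2 + 9t + 18 = (t - 6)(t - 3)(t + 1).
Roots (with multiplicity): -1, 3, 6.

-1, 3, 6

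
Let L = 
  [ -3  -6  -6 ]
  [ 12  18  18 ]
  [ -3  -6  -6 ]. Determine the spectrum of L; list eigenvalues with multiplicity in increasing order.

Characteristic polynomial: p(r) = r^3 - 9r^2 + 18r = r(r - 6)(r - 3).
Roots (with multiplicity): 0, 3, 6.

0, 3, 6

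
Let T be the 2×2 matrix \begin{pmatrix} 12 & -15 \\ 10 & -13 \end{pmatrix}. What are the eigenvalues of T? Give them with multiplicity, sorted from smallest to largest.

Characteristic polynomial: p(μ) = μ^2 + μ - 6 = (μ - 2)(μ + 3).
Roots (with multiplicity): -3, 2.

-3, 2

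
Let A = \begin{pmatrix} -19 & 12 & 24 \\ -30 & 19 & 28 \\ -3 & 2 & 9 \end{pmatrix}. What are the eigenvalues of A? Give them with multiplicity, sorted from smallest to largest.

Characteristic polynomial: p(s) = s^3 - 9s^2 + 15s + 25 = (s - 5)^2(s + 1).
Roots (with multiplicity): -1, 5, 5.

-1, 5, 5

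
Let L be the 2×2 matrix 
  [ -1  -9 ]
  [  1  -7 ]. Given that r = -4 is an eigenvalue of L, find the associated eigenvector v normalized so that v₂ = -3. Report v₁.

L + 4I = [[3, -9], [1, -3]].
Solving (L + 4I)v = 0 gives the eigenspace spanned by (-9, -3).
With v₂ = -3, v = (-9, -3), so v₁ = -9.

-9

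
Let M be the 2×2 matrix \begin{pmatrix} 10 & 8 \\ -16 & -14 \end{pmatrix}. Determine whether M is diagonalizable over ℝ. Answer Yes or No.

Yes

Characteristic polynomial: p(μ) = μ^2 + 4μ - 12 = (μ - 2)(μ + 6).
All 2 eigenvalues are distinct, so M is diagonalizable.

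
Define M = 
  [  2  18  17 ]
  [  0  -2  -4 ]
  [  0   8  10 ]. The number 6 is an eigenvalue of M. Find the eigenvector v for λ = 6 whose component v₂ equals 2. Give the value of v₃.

M − 6I = [[-4, 18, 17], [0, -8, -4], [0, 8, 4]].
Solving (M − 6I)v = 0 gives the eigenspace spanned by (-8, 2, -4).
With v₂ = 2, v = (-8, 2, -4), so v₃ = -4.

-4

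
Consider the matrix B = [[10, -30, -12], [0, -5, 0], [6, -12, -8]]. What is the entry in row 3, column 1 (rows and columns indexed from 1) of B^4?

240

Characteristic polynomial: t^3 + 3t^2 - 18t - 40 = (t - 4)(t + 2)(t + 5), so the eigenvalues are -5, -2, 4.
t=4: eigenvector (2, 0, 1).
t=-5: eigenvector (2, 1, 0).
t=-2: eigenvector (1, 0, 1).
P = [[2, 2, 1], [0, 1, 0], [1, 0, 1]], D = diag(4, -5, -2), P⁻¹ = [[1, -2, -1], [0, 1, 0], [-1, 2, 2]].
B⁴ = P·diag(256, 625, 16)·P⁻¹ = [[496, 258, -480], [0, 625, 0], [240, -480, -224]].
The requested entry is 240.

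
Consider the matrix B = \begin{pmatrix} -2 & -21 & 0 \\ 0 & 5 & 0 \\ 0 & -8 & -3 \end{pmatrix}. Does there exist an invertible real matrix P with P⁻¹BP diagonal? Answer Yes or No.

Yes

Characteristic polynomial: p(s) = s^3 - 19s - 30 = (s - 5)(s + 2)(s + 3).
All 3 eigenvalues are distinct, so B is diagonalizable.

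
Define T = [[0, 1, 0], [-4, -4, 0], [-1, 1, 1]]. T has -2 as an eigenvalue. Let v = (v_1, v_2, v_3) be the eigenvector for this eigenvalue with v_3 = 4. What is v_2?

-8

T + 2I = [[2, 1, 0], [-4, -2, 0], [-1, 1, 3]].
Solving (T + 2I)v = 0 gives the eigenspace spanned by (4, -8, 4).
With v_3 = 4, v = (4, -8, 4), so v_2 = -8.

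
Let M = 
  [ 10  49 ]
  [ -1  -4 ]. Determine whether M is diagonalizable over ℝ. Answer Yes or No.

Characteristic polynomial: p(μ) = μ^2 - 6μ + 9 = (μ - 3)^2.
μ = 3 has algebraic multiplicity 2; rank(M − 3I) = 1, so geometric multiplicity = 1.
Geometric multiplicity < algebraic multiplicity, so M is not diagonalizable.

No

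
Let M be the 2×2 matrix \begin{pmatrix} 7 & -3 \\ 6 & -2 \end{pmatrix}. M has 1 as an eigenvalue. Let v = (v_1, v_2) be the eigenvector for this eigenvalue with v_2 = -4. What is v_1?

M − 1I = [[6, -3], [6, -3]].
Solving (M − 1I)v = 0 gives the eigenspace spanned by (-2, -4).
With v_2 = -4, v = (-2, -4), so v_1 = -2.

-2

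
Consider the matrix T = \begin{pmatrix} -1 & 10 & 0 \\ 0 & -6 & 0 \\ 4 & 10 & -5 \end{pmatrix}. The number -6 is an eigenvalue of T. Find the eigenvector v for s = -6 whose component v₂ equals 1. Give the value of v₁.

T + 6I = [[5, 10, 0], [0, 0, 0], [4, 10, 1]].
Solving (T + 6I)v = 0 gives the eigenspace spanned by (-2, 1, -2).
With v₂ = 1, v = (-2, 1, -2), so v₁ = -2.

-2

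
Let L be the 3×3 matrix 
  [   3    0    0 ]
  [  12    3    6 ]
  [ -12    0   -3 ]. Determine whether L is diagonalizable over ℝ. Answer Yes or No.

Yes

Characteristic polynomial: p(s) = s^3 - 3s^2 - 9s + 27 = (s - 3)^2(s + 3).
s = 3 has algebraic multiplicity 2; rank(L − 3I) = 1, so geometric multiplicity = 2.
Every eigenvalue has geometric = algebraic multiplicity, so L is diagonalizable.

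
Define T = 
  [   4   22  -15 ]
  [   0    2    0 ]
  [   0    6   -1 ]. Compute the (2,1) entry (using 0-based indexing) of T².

6

Characteristic polynomial: s^3 - 5s^2 + 2s + 8 = (s - 4)(s - 2)(s + 1), so the eigenvalues are -1, 2, 4.
s=4: eigenvector (1, 0, 0).
s=2: eigenvector (4, 1, 2).
s=-1: eigenvector (3, 0, 1).
P = [[1, 4, 3], [0, 1, 0], [0, 2, 1]], D = diag(4, 2, -1), P⁻¹ = [[1, 2, -3], [0, 1, 0], [0, -2, 1]].
T² = P·diag(16, 4, 1)·P⁻¹ = [[16, 42, -45], [0, 4, 0], [0, 6, 1]].
The requested entry is 6.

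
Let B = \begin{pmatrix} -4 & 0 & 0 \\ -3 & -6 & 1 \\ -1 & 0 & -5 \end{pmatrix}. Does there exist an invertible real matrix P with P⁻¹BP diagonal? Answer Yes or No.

Characteristic polynomial: p(r) = r^3 + 15r^2 + 74r + 120 = (r + 4)(r + 5)(r + 6).
All 3 eigenvalues are distinct, so B is diagonalizable.

Yes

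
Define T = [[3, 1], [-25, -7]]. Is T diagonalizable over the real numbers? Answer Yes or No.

No

Characteristic polynomial: p(r) = r^2 + 4r + 4 = (r + 2)^2.
r = -2 has algebraic multiplicity 2; rank(T + 2I) = 1, so geometric multiplicity = 1.
Geometric multiplicity < algebraic multiplicity, so T is not diagonalizable.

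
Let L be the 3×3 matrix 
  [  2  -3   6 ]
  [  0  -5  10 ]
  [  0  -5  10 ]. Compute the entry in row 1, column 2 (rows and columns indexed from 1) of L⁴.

Characteristic polynomial: λ^3 - 7λ^2 + 10λ = λ(λ - 5)(λ - 2), so the eigenvalues are 0, 2, 5.
λ=2: eigenvector (1, 0, 0).
λ=5: eigenvector (1, 1, 1).
λ=0: eigenvector (0, -2, -1).
P = [[1, 1, 0], [0, 1, -2], [0, 1, -1]], D = diag(2, 5, 0), P⁻¹ = [[1, 1, -2], [0, -1, 2], [0, -1, 1]].
L⁴ = P·diag(16, 625, 0)·P⁻¹ = [[16, -609, 1218], [0, -625, 1250], [0, -625, 1250]].
The requested entry is -609.

-609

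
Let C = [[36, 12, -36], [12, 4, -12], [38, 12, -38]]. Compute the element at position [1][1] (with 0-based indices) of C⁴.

Characteristic polynomial: t^3 - 2t^2 - 8t = t(t - 4)(t + 2), so the eigenvalues are -2, 0, 4.
t=0: eigenvector (1, 0, 1).
t=4: eigenvector (3, 1, 3).
t=-2: eigenvector (6, 2, 7).
P = [[1, 3, 6], [0, 1, 2], [1, 3, 7]], D = diag(0, 4, -2), P⁻¹ = [[1, -3, 0], [2, 1, -2], [-1, 0, 1]].
C⁴ = P·diag(0, 256, 16)·P⁻¹ = [[1440, 768, -1440], [480, 256, -480], [1424, 768, -1424]].
The requested entry is 256.

256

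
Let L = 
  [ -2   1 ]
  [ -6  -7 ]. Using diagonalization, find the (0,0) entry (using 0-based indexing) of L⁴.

-482

Characteristic polynomial: t^2 + 9t + 20 = (t + 4)(t + 5), so the eigenvalues are -5, -4.
t=-5: eigenvector (1, -3).
t=-4: eigenvector (1, -2).
P = [[1, 1], [-3, -2]], D = diag(-5, -4), P⁻¹ = [[-2, -1], [3, 1]].
L⁴ = P·diag(625, 256)·P⁻¹ = [[-482, -369], [2214, 1363]].
The requested entry is -482.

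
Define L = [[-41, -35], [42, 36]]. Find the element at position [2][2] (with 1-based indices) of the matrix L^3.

Characteristic polynomial: t^2 + 5t - 6 = (t - 1)(t + 6), so the eigenvalues are -6, 1.
t=-6: eigenvector (-1, 1).
t=1: eigenvector (-5, 6).
P = [[-1, -5], [1, 6]], D = diag(-6, 1), P⁻¹ = [[-6, -5], [1, 1]].
L³ = P·diag(-216, 1)·P⁻¹ = [[-1301, -1085], [1302, 1086]].
The requested entry is 1086.

1086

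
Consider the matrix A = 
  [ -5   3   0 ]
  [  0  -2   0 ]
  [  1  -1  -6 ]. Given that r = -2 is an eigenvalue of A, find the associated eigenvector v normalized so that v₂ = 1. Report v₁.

1

A + 2I = [[-3, 3, 0], [0, 0, 0], [1, -1, -4]].
Solving (A + 2I)v = 0 gives the eigenspace spanned by (1, 1, 0).
With v₂ = 1, v = (1, 1, 0), so v₁ = 1.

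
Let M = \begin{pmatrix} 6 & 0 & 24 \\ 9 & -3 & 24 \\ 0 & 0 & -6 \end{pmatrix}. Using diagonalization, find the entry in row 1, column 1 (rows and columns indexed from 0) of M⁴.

81

Characteristic polynomial: s^3 + 3s^2 - 36s - 108 = (s - 6)(s + 3)(s + 6), so the eigenvalues are -6, -3, 6.
s=-3: eigenvector (0, 1, 0).
s=6: eigenvector (1, 1, 0).
s=-6: eigenvector (-2, -2, 1).
P = [[0, 1, -2], [1, 1, -2], [0, 0, 1]], D = diag(-3, 6, -6), P⁻¹ = [[-1, 1, 0], [1, 0, 2], [0, 0, 1]].
M⁴ = P·diag(81, 1296, 1296)·P⁻¹ = [[1296, 0, 0], [1215, 81, 0], [0, 0, 1296]].
The requested entry is 81.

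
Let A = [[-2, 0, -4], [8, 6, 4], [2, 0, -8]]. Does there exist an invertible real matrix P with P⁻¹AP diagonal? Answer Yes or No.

Characteristic polynomial: p(μ) = μ^3 + 4μ^2 - 36μ - 144 = (μ - 6)(μ + 4)(μ + 6).
All 3 eigenvalues are distinct, so A is diagonalizable.

Yes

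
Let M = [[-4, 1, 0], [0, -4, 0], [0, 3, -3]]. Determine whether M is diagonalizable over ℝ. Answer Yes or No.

Characteristic polynomial: p(s) = s^3 + 11s^2 + 40s + 48 = (s + 3)(s + 4)^2.
s = -4 has algebraic multiplicity 2; rank(M + 4I) = 2, so geometric multiplicity = 1.
Geometric multiplicity < algebraic multiplicity, so M is not diagonalizable.

No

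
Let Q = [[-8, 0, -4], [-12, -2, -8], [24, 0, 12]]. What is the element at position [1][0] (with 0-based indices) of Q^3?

-240

Characteristic polynomial: λ^3 - 2λ^2 - 8λ = λ(λ - 4)(λ + 2), so the eigenvalues are -2, 0, 4.
λ=-2: eigenvector (0, 1, 0).
λ=0: eigenvector (1, 2, -2).
λ=4: eigenvector (-1, -2, 3).
P = [[0, 1, -1], [1, 2, -2], [0, -2, 3]], D = diag(-2, 0, 4), P⁻¹ = [[-2, 1, 0], [3, 0, 1], [2, 0, 1]].
Q³ = P·diag(-8, 0, 64)·P⁻¹ = [[-128, 0, -64], [-240, -8, -128], [384, 0, 192]].
The requested entry is -240.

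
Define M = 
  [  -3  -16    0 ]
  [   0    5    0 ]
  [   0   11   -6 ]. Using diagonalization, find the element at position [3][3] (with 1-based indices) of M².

36

Characteristic polynomial: μ^3 + 4μ^2 - 27μ - 90 = (μ - 5)(μ + 3)(μ + 6), so the eigenvalues are -6, -3, 5.
μ=-3: eigenvector (1, 0, 0).
μ=5: eigenvector (-2, 1, 1).
μ=-6: eigenvector (0, 0, 1).
P = [[1, -2, 0], [0, 1, 0], [0, 1, 1]], D = diag(-3, 5, -6), P⁻¹ = [[1, 2, 0], [0, 1, 0], [0, -1, 1]].
M² = P·diag(9, 25, 36)·P⁻¹ = [[9, -32, 0], [0, 25, 0], [0, -11, 36]].
The requested entry is 36.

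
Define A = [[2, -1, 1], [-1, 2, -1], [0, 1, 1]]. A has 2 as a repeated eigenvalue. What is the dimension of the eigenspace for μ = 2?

A − 2I = [[0, -1, 1], [-1, 0, -1], [0, 1, -1]].
This matrix has rank 2, so its null space has dimension 3 − 2 = 1.

1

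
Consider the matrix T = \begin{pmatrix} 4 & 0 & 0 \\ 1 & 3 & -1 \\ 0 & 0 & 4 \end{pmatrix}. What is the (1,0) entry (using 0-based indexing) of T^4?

Characteristic polynomial: r^3 - 11r^2 + 40r - 48 = (r - 4)^2(r - 3), so the eigenvalues are 3, 4, 4.
r=4: eigenvector (1, 0, 1).
r=4: eigenvector (0, -1, 1).
r=3: eigenvector (0, 1, 0).
P = [[1, 0, 0], [0, -1, 1], [1, 1, 0]], D = diag(4, 4, 3), P⁻¹ = [[1, 0, 0], [-1, 0, 1], [-1, 1, 1]].
T⁴ = P·diag(256, 256, 81)·P⁻¹ = [[256, 0, 0], [175, 81, -175], [0, 0, 256]].
The requested entry is 175.

175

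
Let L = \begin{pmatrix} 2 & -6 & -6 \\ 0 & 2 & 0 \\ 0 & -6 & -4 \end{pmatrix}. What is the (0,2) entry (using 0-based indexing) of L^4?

240

Characteristic polynomial: μ^3 - 12μ + 16 = (μ - 2)^2(μ + 4), so the eigenvalues are -4, 2, 2.
μ=2: eigenvector (1, 0, 0).
μ=2: eigenvector (0, 1, -1).
μ=-4: eigenvector (1, 0, 1).
P = [[1, 0, 1], [0, 1, 0], [0, -1, 1]], D = diag(2, 2, -4), P⁻¹ = [[1, -1, -1], [0, 1, 0], [0, 1, 1]].
L⁴ = P·diag(16, 16, 256)·P⁻¹ = [[16, 240, 240], [0, 16, 0], [0, 240, 256]].
The requested entry is 240.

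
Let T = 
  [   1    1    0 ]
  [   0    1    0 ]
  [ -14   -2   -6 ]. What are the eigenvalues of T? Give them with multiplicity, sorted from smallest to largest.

-6, 1, 1

Characteristic polynomial: p(r) = r^3 + 4r^2 - 11r + 6 = (r - 1)^2(r + 6).
Roots (with multiplicity): -6, 1, 1.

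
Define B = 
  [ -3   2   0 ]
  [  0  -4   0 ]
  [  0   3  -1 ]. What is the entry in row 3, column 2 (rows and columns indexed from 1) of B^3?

Characteristic polynomial: t^3 + 8t^2 + 19t + 12 = (t + 1)(t + 3)(t + 4), so the eigenvalues are -4, -3, -1.
t=-3: eigenvector (1, 0, 0).
t=-4: eigenvector (-2, 1, -1).
t=-1: eigenvector (0, 0, 1).
P = [[1, -2, 0], [0, 1, 0], [0, -1, 1]], D = diag(-3, -4, -1), P⁻¹ = [[1, 2, 0], [0, 1, 0], [0, 1, 1]].
B³ = P·diag(-27, -64, -1)·P⁻¹ = [[-27, 74, 0], [0, -64, 0], [0, 63, -1]].
The requested entry is 63.

63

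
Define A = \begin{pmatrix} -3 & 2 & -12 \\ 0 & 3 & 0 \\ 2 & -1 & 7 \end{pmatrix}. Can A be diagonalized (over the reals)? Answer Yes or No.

No

Characteristic polynomial: p(λ) = λ^3 - 7λ^2 + 15λ - 9 = (λ - 3)^2(λ - 1).
λ = 3 has algebraic multiplicity 2; rank(A − 3I) = 2, so geometric multiplicity = 1.
Geometric multiplicity < algebraic multiplicity, so A is not diagonalizable.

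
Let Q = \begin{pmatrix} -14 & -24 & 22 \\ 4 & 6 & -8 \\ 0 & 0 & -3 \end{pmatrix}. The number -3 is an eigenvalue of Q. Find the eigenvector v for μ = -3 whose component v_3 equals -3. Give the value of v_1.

Q + 3I = [[-11, -24, 22], [4, 9, -8], [0, 0, 0]].
Solving (Q + 3I)v = 0 gives the eigenspace spanned by (-6, 0, -3).
With v_3 = -3, v = (-6, 0, -3), so v_1 = -6.

-6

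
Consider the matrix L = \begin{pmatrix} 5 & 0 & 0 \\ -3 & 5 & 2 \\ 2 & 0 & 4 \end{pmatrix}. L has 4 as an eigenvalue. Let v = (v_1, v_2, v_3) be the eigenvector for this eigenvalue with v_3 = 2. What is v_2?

L − 4I = [[1, 0, 0], [-3, 1, 2], [2, 0, 0]].
Solving (L − 4I)v = 0 gives the eigenspace spanned by (0, -4, 2).
With v_3 = 2, v = (0, -4, 2), so v_2 = -4.

-4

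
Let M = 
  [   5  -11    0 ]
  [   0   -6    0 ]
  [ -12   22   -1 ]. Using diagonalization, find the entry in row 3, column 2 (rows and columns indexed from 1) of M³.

682

Characteristic polynomial: s^3 + 2s^2 - 29s - 30 = (s - 5)(s + 1)(s + 6), so the eigenvalues are -6, -1, 5.
s=5: eigenvector (1, 0, -2).
s=-6: eigenvector (1, 1, -2).
s=-1: eigenvector (0, 0, 1).
P = [[1, 1, 0], [0, 1, 0], [-2, -2, 1]], D = diag(5, -6, -1), P⁻¹ = [[1, -1, 0], [0, 1, 0], [2, 0, 1]].
M³ = P·diag(125, -216, -1)·P⁻¹ = [[125, -341, 0], [0, -216, 0], [-252, 682, -1]].
The requested entry is 682.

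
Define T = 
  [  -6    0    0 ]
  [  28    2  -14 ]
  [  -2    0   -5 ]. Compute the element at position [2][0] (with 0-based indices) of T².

22

Characteristic polynomial: s^3 + 9s^2 + 8s - 60 = (s - 2)(s + 5)(s + 6), so the eigenvalues are -6, -5, 2.
s=-6: eigenvector (1, 0, 2).
s=2: eigenvector (0, 1, 0).
s=-5: eigenvector (0, 2, 1).
P = [[1, 0, 0], [0, 1, 2], [2, 0, 1]], D = diag(-6, 2, -5), P⁻¹ = [[1, 0, 0], [4, 1, -2], [-2, 0, 1]].
T² = P·diag(36, 4, 25)·P⁻¹ = [[36, 0, 0], [-84, 4, 42], [22, 0, 25]].
The requested entry is 22.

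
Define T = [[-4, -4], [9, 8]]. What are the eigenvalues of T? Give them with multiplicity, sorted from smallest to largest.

2, 2

Characteristic polynomial: p(μ) = μ^2 - 4μ + 4 = (μ - 2)^2.
Roots (with multiplicity): 2, 2.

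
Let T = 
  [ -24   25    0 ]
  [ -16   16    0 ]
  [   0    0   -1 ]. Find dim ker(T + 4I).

1

T + 4I = [[-20, 25, 0], [-16, 20, 0], [0, 0, 3]].
This matrix has rank 2, so its null space has dimension 3 − 2 = 1.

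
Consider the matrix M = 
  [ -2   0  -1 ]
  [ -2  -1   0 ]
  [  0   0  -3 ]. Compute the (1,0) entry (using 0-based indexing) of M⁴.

30

Characteristic polynomial: t^3 + 6t^2 + 11t + 6 = (t + 1)(t + 2)(t + 3), so the eigenvalues are -3, -2, -1.
t=-3: eigenvector (1, 1, 1).
t=-1: eigenvector (0, 1, 0).
t=-2: eigenvector (1, 2, 0).
P = [[1, 0, 1], [1, 1, 2], [1, 0, 0]], D = diag(-3, -1, -2), P⁻¹ = [[0, 0, 1], [-2, 1, 1], [1, 0, -1]].
M⁴ = P·diag(81, 1, 16)·P⁻¹ = [[16, 0, 65], [30, 1, 50], [0, 0, 81]].
The requested entry is 30.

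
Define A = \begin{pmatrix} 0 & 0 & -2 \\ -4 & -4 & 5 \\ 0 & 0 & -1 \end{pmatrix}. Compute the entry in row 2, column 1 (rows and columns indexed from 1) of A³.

-64

Characteristic polynomial: s^3 + 5s^2 + 4s = s(s + 1)(s + 4), so the eigenvalues are -4, -1, 0.
s=0: eigenvector (1, -1, 0).
s=-4: eigenvector (0, 1, 0).
s=-1: eigenvector (2, -1, 1).
P = [[1, 0, 2], [-1, 1, -1], [0, 0, 1]], D = diag(0, -4, -1), P⁻¹ = [[1, 0, -2], [1, 1, -1], [0, 0, 1]].
A³ = P·diag(0, -64, -1)·P⁻¹ = [[0, 0, -2], [-64, -64, 65], [0, 0, -1]].
The requested entry is -64.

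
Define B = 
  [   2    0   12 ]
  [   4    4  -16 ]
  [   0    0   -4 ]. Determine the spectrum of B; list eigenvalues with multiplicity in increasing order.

Characteristic polynomial: p(s) = s^3 - 2s^2 - 16s + 32 = (s - 4)(s - 2)(s + 4).
Roots (with multiplicity): -4, 2, 4.

-4, 2, 4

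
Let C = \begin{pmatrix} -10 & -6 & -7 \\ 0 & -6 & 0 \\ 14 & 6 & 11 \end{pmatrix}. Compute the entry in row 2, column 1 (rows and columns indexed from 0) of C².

-54

Characteristic polynomial: r^3 + 5r^2 - 18r - 72 = (r - 4)(r + 3)(r + 6), so the eigenvalues are -6, -3, 4.
r=4: eigenvector (-1, 0, 2).
r=-6: eigenvector (2, 1, -2).
r=-3: eigenvector (-1, 0, 1).
P = [[-1, 2, -1], [0, 1, 0], [2, -2, 1]], D = diag(4, -6, -3), P⁻¹ = [[1, 0, 1], [0, 1, 0], [-2, 2, -1]].
C² = P·diag(16, 36, 9)·P⁻¹ = [[2, 54, -7], [0, 36, 0], [14, -54, 23]].
The requested entry is -54.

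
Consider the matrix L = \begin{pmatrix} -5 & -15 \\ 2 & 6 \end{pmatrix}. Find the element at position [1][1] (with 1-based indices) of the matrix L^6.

-5

Characteristic polynomial: s^2 - s = s(s - 1), so the eigenvalues are 0, 1.
s=1: eigenvector (-5, 2).
s=0: eigenvector (-3, 1).
P = [[-5, -3], [2, 1]], D = diag(1, 0), P⁻¹ = [[1, 3], [-2, -5]].
L⁶ = P·diag(1, 0)·P⁻¹ = [[-5, -15], [2, 6]].
The requested entry is -5.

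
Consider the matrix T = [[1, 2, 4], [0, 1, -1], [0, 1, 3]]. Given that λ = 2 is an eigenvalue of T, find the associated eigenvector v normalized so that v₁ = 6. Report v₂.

T − 2I = [[-1, 2, 4], [0, -1, -1], [0, 1, 1]].
Solving (T − 2I)v = 0 gives the eigenspace spanned by (6, -3, 3).
With v₁ = 6, v = (6, -3, 3), so v₂ = -3.

-3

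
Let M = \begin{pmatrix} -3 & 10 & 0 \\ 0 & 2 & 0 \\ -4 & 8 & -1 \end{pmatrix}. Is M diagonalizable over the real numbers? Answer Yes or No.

Characteristic polynomial: p(r) = r^3 + 2r^2 - 5r - 6 = (r - 2)(r + 1)(r + 3).
All 3 eigenvalues are distinct, so M is diagonalizable.

Yes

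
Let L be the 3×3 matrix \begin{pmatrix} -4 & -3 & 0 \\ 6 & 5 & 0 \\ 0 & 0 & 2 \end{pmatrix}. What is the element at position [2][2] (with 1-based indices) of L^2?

Characteristic polynomial: μ^3 - 3μ^2 + 4 = (μ - 2)^2(μ + 1), so the eigenvalues are -1, 2, 2.
μ=2: eigenvector (1, -2, 1).
μ=2: eigenvector (0, 0, 1).
μ=-1: eigenvector (1, -1, 0).
P = [[1, 0, 1], [-2, 0, -1], [1, 1, 0]], D = diag(2, 2, -1), P⁻¹ = [[-1, -1, 0], [1, 1, 1], [2, 1, 0]].
L² = P·diag(4, 4, 1)·P⁻¹ = [[-2, -3, 0], [6, 7, 0], [0, 0, 4]].
The requested entry is 7.

7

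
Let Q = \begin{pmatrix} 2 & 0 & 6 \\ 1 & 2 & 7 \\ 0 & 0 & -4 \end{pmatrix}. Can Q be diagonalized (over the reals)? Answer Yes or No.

Characteristic polynomial: p(s) = s^3 - 12s + 16 = (s - 2)^2(s + 4).
s = 2 has algebraic multiplicity 2; rank(Q − 2I) = 2, so geometric multiplicity = 1.
Geometric multiplicity < algebraic multiplicity, so Q is not diagonalizable.

No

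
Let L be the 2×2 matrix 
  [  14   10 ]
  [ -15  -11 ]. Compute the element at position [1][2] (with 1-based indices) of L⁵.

2050

Characteristic polynomial: μ^2 - 3μ - 4 = (μ - 4)(μ + 1), so the eigenvalues are -1, 4.
μ=4: eigenvector (-1, 1).
μ=-1: eigenvector (-2, 3).
P = [[-1, -2], [1, 3]], D = diag(4, -1), P⁻¹ = [[-3, -2], [1, 1]].
L⁵ = P·diag(1024, -1)·P⁻¹ = [[3074, 2050], [-3075, -2051]].
The requested entry is 2050.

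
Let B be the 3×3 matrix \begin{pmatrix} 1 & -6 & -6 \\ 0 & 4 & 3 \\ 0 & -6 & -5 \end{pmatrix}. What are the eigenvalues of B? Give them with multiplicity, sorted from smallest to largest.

Characteristic polynomial: p(t) = t^3 - 3t + 2 = (t - 1)^2(t + 2).
Roots (with multiplicity): -2, 1, 1.

-2, 1, 1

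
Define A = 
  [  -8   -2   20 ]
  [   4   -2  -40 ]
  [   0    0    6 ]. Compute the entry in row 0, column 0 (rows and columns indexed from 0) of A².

56

Characteristic polynomial: s^3 + 4s^2 - 36s - 144 = (s - 6)(s + 4)(s + 6), so the eigenvalues are -6, -4, 6.
s=6: eigenvector (2, -4, 1).
s=-6: eigenvector (1, -1, 0).
s=-4: eigenvector (1, -2, 0).
P = [[2, 1, 1], [-4, -1, -2], [1, 0, 0]], D = diag(6, -6, -4), P⁻¹ = [[0, 0, 1], [2, 1, 0], [-1, -1, -2]].
A² = P·diag(36, 36, 16)·P⁻¹ = [[56, 20, 40], [-40, -4, -80], [0, 0, 36]].
The requested entry is 56.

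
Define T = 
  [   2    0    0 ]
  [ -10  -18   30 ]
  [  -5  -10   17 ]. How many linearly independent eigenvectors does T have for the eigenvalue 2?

T − 2I = [[0, 0, 0], [-10, -20, 30], [-5, -10, 15]].
This matrix has rank 1, so its null space has dimension 3 − 1 = 2.

2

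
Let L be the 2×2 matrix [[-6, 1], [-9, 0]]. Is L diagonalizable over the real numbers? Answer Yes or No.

Characteristic polynomial: p(t) = t^2 + 6t + 9 = (t + 3)^2.
t = -3 has algebraic multiplicity 2; rank(L + 3I) = 1, so geometric multiplicity = 1.
Geometric multiplicity < algebraic multiplicity, so L is not diagonalizable.

No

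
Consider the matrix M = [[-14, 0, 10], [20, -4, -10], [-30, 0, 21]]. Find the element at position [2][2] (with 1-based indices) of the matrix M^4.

Characteristic polynomial: λ^3 - 3λ^2 - 22λ + 24 = (λ - 6)(λ - 1)(λ + 4), so the eigenvalues are -4, 1, 6.
λ=6: eigenvector (1, 0, 2).
λ=-4: eigenvector (0, 1, 0).
λ=1: eigenvector (-2, -2, -3).
P = [[1, 0, -2], [0, 1, -2], [2, 0, -3]], D = diag(6, -4, 1), P⁻¹ = [[-3, 0, 2], [-4, 1, 2], [-2, 0, 1]].
M⁴ = P·diag(1296, 256, 1)·P⁻¹ = [[-3884, 0, 2590], [-1020, 256, 510], [-7770, 0, 5181]].
The requested entry is 256.

256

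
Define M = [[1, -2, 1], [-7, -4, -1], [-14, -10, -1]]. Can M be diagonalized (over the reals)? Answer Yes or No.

Characteristic polynomial: p(t) = t^3 + 4t^2 - 11t + 6 = (t - 1)^2(t + 6).
t = 1 has algebraic multiplicity 2; rank(M − 1I) = 2, so geometric multiplicity = 1.
Geometric multiplicity < algebraic multiplicity, so M is not diagonalizable.

No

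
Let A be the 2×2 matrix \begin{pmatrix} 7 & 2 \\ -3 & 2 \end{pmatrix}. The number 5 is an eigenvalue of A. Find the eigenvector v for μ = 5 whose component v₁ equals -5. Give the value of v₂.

A − 5I = [[2, 2], [-3, -3]].
Solving (A − 5I)v = 0 gives the eigenspace spanned by (-5, 5).
With v₁ = -5, v = (-5, 5), so v₂ = 5.

5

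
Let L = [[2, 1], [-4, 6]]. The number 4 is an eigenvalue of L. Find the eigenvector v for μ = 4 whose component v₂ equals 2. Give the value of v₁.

L − 4I = [[-2, 1], [-4, 2]].
Solving (L − 4I)v = 0 gives the eigenspace spanned by (1, 2).
With v₂ = 2, v = (1, 2), so v₁ = 1.

1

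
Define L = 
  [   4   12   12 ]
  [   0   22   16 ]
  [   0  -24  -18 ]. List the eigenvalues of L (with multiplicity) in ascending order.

-2, 4, 6

Characteristic polynomial: p(μ) = μ^3 - 8μ^2 + 4μ + 48 = (μ - 6)(μ - 4)(μ + 2).
Roots (with multiplicity): -2, 4, 6.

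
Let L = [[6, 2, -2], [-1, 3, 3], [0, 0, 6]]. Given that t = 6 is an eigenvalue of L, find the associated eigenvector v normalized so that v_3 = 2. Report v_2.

L − 6I = [[0, 2, -2], [-1, -3, 3], [0, 0, 0]].
Solving (L − 6I)v = 0 gives the eigenspace spanned by (0, 2, 2).
With v_3 = 2, v = (0, 2, 2), so v_2 = 2.

2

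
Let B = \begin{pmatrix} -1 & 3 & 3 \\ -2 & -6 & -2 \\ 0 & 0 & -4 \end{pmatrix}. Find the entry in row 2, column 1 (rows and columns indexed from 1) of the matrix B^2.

Characteristic polynomial: μ^3 + 11μ^2 + 40μ + 48 = (μ + 3)(μ + 4)^2, so the eigenvalues are -4, -4, -3.
μ=-4: eigenvector (1, -1, 0).
μ=-3: eigenvector (3, -2, 0).
μ=-4: eigenvector (0, -1, 1).
P = [[1, 3, 0], [-1, -2, -1], [0, 0, 1]], D = diag(-4, -3, -4), P⁻¹ = [[-2, -3, -3], [1, 1, 1], [0, 0, 1]].
B² = P·diag(16, 9, 16)·P⁻¹ = [[-5, -21, -21], [14, 30, 14], [0, 0, 16]].
The requested entry is 14.

14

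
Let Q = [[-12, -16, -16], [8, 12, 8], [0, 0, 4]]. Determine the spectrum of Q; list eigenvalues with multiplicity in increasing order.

Characteristic polynomial: p(t) = t^3 - 4t^2 - 16t + 64 = (t - 4)^2(t + 4).
Roots (with multiplicity): -4, 4, 4.

-4, 4, 4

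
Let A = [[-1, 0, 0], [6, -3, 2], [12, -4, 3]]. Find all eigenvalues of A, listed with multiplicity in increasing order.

-1, -1, 1

Characteristic polynomial: p(t) = t^3 + t^2 - t - 1 = (t - 1)(t + 1)^2.
Roots (with multiplicity): -1, -1, 1.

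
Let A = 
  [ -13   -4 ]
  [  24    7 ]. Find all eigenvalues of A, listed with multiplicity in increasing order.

Characteristic polynomial: p(λ) = λ^2 + 6λ + 5 = (λ + 1)(λ + 5).
Roots (with multiplicity): -5, -1.

-5, -1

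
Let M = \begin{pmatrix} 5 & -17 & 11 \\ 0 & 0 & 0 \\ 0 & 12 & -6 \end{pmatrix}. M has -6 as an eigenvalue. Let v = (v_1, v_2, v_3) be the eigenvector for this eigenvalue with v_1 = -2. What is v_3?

M + 6I = [[11, -17, 11], [0, 6, 0], [0, 12, 0]].
Solving (M + 6I)v = 0 gives the eigenspace spanned by (-2, 0, 2).
With v_1 = -2, v = (-2, 0, 2), so v_3 = 2.

2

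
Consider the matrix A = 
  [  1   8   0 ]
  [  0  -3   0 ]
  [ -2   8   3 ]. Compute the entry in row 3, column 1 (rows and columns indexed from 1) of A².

-8

Characteristic polynomial: t^3 - t^2 - 9t + 9 = (t - 3)(t - 1)(t + 3), so the eigenvalues are -3, 1, 3.
t=1: eigenvector (1, 0, 1).
t=-3: eigenvector (-2, 1, -2).
t=3: eigenvector (0, 0, 1).
P = [[1, -2, 0], [0, 1, 0], [1, -2, 1]], D = diag(1, -3, 3), P⁻¹ = [[1, 2, 0], [0, 1, 0], [-1, 0, 1]].
A² = P·diag(1, 9, 9)·P⁻¹ = [[1, -16, 0], [0, 9, 0], [-8, -16, 9]].
The requested entry is -8.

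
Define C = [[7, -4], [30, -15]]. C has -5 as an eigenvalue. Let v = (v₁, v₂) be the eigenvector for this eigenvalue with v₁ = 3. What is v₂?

C + 5I = [[12, -4], [30, -10]].
Solving (C + 5I)v = 0 gives the eigenspace spanned by (3, 9).
With v₁ = 3, v = (3, 9), so v₂ = 9.

9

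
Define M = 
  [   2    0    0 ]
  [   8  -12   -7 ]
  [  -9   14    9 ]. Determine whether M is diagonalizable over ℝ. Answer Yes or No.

Characteristic polynomial: p(t) = t^3 + t^2 - 16t + 20 = (t - 2)^2(t + 5).
t = 2 has algebraic multiplicity 2; rank(M − 2I) = 2, so geometric multiplicity = 1.
Geometric multiplicity < algebraic multiplicity, so M is not diagonalizable.

No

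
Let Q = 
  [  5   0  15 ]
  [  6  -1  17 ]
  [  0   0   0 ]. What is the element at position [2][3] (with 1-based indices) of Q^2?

73

Characteristic polynomial: r^3 - 4r^2 - 5r = r(r - 5)(r + 1), so the eigenvalues are -1, 0, 5.
r=-1: eigenvector (0, 1, 0).
r=5: eigenvector (1, 1, 0).
r=0: eigenvector (-3, -1, 1).
P = [[0, 1, -3], [1, 1, -1], [0, 0, 1]], D = diag(-1, 5, 0), P⁻¹ = [[-1, 1, -2], [1, 0, 3], [0, 0, 1]].
Q² = P·diag(1, 25, 0)·P⁻¹ = [[25, 0, 75], [24, 1, 73], [0, 0, 0]].
The requested entry is 73.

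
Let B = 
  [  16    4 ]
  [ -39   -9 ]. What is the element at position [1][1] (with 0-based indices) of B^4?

-2019

Characteristic polynomial: λ^2 - 7λ + 12 = (λ - 4)(λ - 3), so the eigenvalues are 3, 4.
λ=3: eigenvector (-4, 13).
λ=4: eigenvector (1, -3).
P = [[-4, 1], [13, -3]], D = diag(3, 4), P⁻¹ = [[3, 1], [13, 4]].
B⁴ = P·diag(81, 256)·P⁻¹ = [[2356, 700], [-6825, -2019]].
The requested entry is -2019.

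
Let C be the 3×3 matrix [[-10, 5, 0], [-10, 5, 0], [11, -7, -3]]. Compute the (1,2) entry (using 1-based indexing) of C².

Characteristic polynomial: r^3 + 8r^2 + 15r = r(r + 3)(r + 5), so the eigenvalues are -5, -3, 0.
r=0: eigenvector (-1, -2, 1).
r=-5: eigenvector (1, 1, -2).
r=-3: eigenvector (0, 0, 1).
P = [[-1, 1, 0], [-2, 1, 0], [1, -2, 1]], D = diag(0, -5, -3), P⁻¹ = [[1, -1, 0], [2, -1, 0], [3, -1, 1]].
C² = P·diag(0, 25, 9)·P⁻¹ = [[50, -25, 0], [50, -25, 0], [-73, 41, 9]].
The requested entry is -25.

-25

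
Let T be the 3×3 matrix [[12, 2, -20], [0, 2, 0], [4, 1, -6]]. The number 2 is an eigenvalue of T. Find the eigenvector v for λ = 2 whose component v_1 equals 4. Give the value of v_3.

2

T − 2I = [[10, 2, -20], [0, 0, 0], [4, 1, -8]].
Solving (T − 2I)v = 0 gives the eigenspace spanned by (4, 0, 2).
With v_1 = 4, v = (4, 0, 2), so v_3 = 2.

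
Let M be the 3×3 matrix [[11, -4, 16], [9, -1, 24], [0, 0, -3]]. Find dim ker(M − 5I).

1

M − 5I = [[6, -4, 16], [9, -6, 24], [0, 0, -8]].
This matrix has rank 2, so its null space has dimension 3 − 2 = 1.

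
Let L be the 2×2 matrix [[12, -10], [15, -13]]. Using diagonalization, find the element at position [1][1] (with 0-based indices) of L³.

-97

Characteristic polynomial: t^2 + t - 6 = (t - 2)(t + 3), so the eigenvalues are -3, 2.
t=2: eigenvector (1, 1).
t=-3: eigenvector (-2, -3).
P = [[1, -2], [1, -3]], D = diag(2, -3), P⁻¹ = [[3, -2], [1, -1]].
L³ = P·diag(8, -27)·P⁻¹ = [[78, -70], [105, -97]].
The requested entry is -97.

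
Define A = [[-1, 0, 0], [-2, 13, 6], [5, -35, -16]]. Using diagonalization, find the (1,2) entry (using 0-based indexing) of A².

Characteristic polynomial: μ^3 + 4μ^2 + 5μ + 2 = (μ + 1)^2(μ + 2), so the eigenvalues are -2, -1, -1.
μ=-1: eigenvector (1, 1, -2).
μ=-2: eigenvector (0, -2, 5).
μ=-1: eigenvector (0, 3, -7).
P = [[1, 0, 0], [1, -2, 3], [-2, 5, -7]], D = diag(-1, -2, -1), P⁻¹ = [[1, 0, 0], [-1, 7, 3], [-1, 5, 2]].
A² = P·diag(1, 4, 1)·P⁻¹ = [[1, 0, 0], [6, -41, -18], [-15, 105, 46]].
The requested entry is -18.

-18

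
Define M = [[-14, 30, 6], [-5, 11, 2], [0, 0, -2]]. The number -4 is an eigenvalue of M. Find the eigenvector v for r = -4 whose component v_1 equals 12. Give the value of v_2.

M + 4I = [[-10, 30, 6], [-5, 15, 2], [0, 0, 2]].
Solving (M + 4I)v = 0 gives the eigenspace spanned by (12, 4, 0).
With v_1 = 12, v = (12, 4, 0), so v_2 = 4.

4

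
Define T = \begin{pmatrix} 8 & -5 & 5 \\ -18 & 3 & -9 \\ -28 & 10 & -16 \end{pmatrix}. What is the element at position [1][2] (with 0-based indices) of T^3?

Characteristic polynomial: λ^3 + 5λ^2 - 12λ - 36 = (λ - 3)(λ + 2)(λ + 6), so the eigenvalues are -6, -2, 3.
λ=-2: eigenvector (1, 0, -2).
λ=3: eigenvector (-1, 1, 2).
λ=-6: eigenvector (0, 1, 1).
P = [[1, -1, 0], [0, 1, 1], [-2, 2, 1]], D = diag(-2, 3, -6), P⁻¹ = [[-1, 1, -1], [-2, 1, -1], [2, 0, 1]].
T³ = P·diag(-8, 27, -216)·P⁻¹ = [[62, -35, 35], [-486, 27, -243], [-556, 70, -286]].
The requested entry is -243.

-243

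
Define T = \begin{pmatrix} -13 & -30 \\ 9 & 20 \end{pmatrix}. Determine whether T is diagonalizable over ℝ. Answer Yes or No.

Characteristic polynomial: p(r) = r^2 - 7r + 10 = (r - 5)(r - 2).
All 2 eigenvalues are distinct, so T is diagonalizable.

Yes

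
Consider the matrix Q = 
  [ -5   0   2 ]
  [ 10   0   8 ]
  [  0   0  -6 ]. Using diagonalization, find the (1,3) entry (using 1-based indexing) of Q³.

Characteristic polynomial: μ^3 + 11μ^2 + 30μ = μ(μ + 5)(μ + 6), so the eigenvalues are -6, -5, 0.
μ=-5: eigenvector (1, -2, 0).
μ=0: eigenvector (0, 1, 0).
μ=-6: eigenvector (-2, 2, 1).
P = [[1, 0, -2], [-2, 1, 2], [0, 0, 1]], D = diag(-5, 0, -6), P⁻¹ = [[1, 0, 2], [2, 1, 2], [0, 0, 1]].
Q³ = P·diag(-125, 0, -216)·P⁻¹ = [[-125, 0, 182], [250, 0, 68], [0, 0, -216]].
The requested entry is 182.

182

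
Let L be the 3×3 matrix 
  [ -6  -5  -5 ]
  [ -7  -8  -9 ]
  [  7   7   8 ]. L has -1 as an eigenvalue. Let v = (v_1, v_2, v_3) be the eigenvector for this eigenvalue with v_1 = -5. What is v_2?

L + 1I = [[-5, -5, -5], [-7, -7, -9], [7, 7, 9]].
Solving (L + 1I)v = 0 gives the eigenspace spanned by (-5, 5, 0).
With v_1 = -5, v = (-5, 5, 0), so v_2 = 5.

5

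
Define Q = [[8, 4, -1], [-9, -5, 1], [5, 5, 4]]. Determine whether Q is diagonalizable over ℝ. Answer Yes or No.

Characteristic polynomial: p(s) = s^3 - 7s^2 + 8s + 16 = (s - 4)^2(s + 1).
s = 4 has algebraic multiplicity 2; rank(Q − 4I) = 2, so geometric multiplicity = 1.
Geometric multiplicity < algebraic multiplicity, so Q is not diagonalizable.

No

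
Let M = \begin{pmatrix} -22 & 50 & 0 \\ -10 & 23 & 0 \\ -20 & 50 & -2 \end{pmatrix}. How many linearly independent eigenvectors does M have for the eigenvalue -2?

M + 2I = [[-20, 50, 0], [-10, 25, 0], [-20, 50, 0]].
This matrix has rank 1, so its null space has dimension 3 − 1 = 2.

2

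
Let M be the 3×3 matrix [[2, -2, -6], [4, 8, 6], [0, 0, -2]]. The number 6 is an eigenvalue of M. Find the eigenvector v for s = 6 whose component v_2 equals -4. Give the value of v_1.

M − 6I = [[-4, -2, -6], [4, 2, 6], [0, 0, -8]].
Solving (M − 6I)v = 0 gives the eigenspace spanned by (2, -4, 0).
With v_2 = -4, v = (2, -4, 0), so v_1 = 2.

2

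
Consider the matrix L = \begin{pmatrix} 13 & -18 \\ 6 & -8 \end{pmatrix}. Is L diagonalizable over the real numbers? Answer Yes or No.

Characteristic polynomial: p(μ) = μ^2 - 5μ + 4 = (μ - 4)(μ - 1).
All 2 eigenvalues are distinct, so L is diagonalizable.

Yes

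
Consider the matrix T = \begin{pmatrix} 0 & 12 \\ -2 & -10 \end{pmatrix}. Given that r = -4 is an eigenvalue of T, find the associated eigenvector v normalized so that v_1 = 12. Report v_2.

-4

T + 4I = [[4, 12], [-2, -6]].
Solving (T + 4I)v = 0 gives the eigenspace spanned by (12, -4).
With v_1 = 12, v = (12, -4), so v_2 = -4.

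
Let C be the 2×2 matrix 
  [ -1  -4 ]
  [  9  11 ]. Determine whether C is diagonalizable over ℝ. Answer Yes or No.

Characteristic polynomial: p(s) = s^2 - 10s + 25 = (s - 5)^2.
s = 5 has algebraic multiplicity 2; rank(C − 5I) = 1, so geometric multiplicity = 1.
Geometric multiplicity < algebraic multiplicity, so C is not diagonalizable.

No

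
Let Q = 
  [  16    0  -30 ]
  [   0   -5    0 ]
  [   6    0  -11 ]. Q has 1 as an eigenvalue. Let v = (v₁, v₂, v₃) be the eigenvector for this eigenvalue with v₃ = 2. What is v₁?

4

Q − 1I = [[15, 0, -30], [0, -6, 0], [6, 0, -12]].
Solving (Q − 1I)v = 0 gives the eigenspace spanned by (4, 0, 2).
With v₃ = 2, v = (4, 0, 2), so v₁ = 4.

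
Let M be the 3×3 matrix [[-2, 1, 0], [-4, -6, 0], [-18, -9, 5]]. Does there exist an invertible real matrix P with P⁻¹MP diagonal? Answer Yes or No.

Characteristic polynomial: p(λ) = λ^3 + 3λ^2 - 24λ - 80 = (λ - 5)(λ + 4)^2.
λ = -4 has algebraic multiplicity 2; rank(M + 4I) = 2, so geometric multiplicity = 1.
Geometric multiplicity < algebraic multiplicity, so M is not diagonalizable.

No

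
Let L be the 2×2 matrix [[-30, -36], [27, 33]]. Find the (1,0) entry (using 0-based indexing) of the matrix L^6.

Characteristic polynomial: λ^2 - 3λ - 18 = (λ - 6)(λ + 3), so the eigenvalues are -3, 6.
λ=-3: eigenvector (4, -3).
λ=6: eigenvector (-1, 1).
P = [[4, -1], [-3, 1]], D = diag(-3, 6), P⁻¹ = [[1, 1], [3, 4]].
L⁶ = P·diag(729, 46656)·P⁻¹ = [[-137052, -183708], [137781, 184437]].
The requested entry is 137781.

137781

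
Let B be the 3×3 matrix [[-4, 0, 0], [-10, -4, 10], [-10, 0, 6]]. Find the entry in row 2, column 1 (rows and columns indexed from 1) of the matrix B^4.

Characteristic polynomial: s^3 + 2s^2 - 32s - 96 = (s - 6)(s + 4)^2, so the eigenvalues are -4, -4, 6.
s=6: eigenvector (0, 1, 1).
s=-4: eigenvector (0, 1, 0).
s=-4: eigenvector (1, 3, 1).
P = [[0, 0, 1], [1, 1, 3], [1, 0, 1]], D = diag(6, -4, -4), P⁻¹ = [[-1, 0, 1], [-2, 1, -1], [1, 0, 0]].
B⁴ = P·diag(1296, 256, 256)·P⁻¹ = [[256, 0, 0], [-1040, 256, 1040], [-1040, 0, 1296]].
The requested entry is -1040.

-1040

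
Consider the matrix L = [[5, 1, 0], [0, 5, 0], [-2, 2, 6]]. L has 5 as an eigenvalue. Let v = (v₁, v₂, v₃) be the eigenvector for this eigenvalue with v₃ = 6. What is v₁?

3

L − 5I = [[0, 1, 0], [0, 0, 0], [-2, 2, 1]].
Solving (L − 5I)v = 0 gives the eigenspace spanned by (3, 0, 6).
With v₃ = 6, v = (3, 0, 6), so v₁ = 3.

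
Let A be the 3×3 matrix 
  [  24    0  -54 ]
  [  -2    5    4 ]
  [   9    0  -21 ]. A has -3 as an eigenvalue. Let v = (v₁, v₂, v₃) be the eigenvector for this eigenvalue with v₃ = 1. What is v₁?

2

A + 3I = [[27, 0, -54], [-2, 8, 4], [9, 0, -18]].
Solving (A + 3I)v = 0 gives the eigenspace spanned by (2, 0, 1).
With v₃ = 1, v = (2, 0, 1), so v₁ = 2.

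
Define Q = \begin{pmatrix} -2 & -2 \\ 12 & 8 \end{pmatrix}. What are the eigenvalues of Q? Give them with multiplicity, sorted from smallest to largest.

2, 4

Characteristic polynomial: p(μ) = μ^2 - 6μ + 8 = (μ - 4)(μ - 2).
Roots (with multiplicity): 2, 4.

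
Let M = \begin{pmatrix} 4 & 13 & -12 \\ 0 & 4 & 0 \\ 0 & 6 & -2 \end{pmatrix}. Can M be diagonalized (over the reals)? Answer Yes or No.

Characteristic polynomial: p(s) = s^3 - 6s^2 + 32 = (s - 4)^2(s + 2).
s = 4 has algebraic multiplicity 2; rank(M − 4I) = 2, so geometric multiplicity = 1.
Geometric multiplicity < algebraic multiplicity, so M is not diagonalizable.

No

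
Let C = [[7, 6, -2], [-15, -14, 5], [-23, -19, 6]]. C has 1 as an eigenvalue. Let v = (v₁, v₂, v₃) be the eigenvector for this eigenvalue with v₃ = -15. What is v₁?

5

C − 1I = [[6, 6, -2], [-15, -15, 5], [-23, -19, 5]].
Solving (C − 1I)v = 0 gives the eigenspace spanned by (5, -10, -15).
With v₃ = -15, v = (5, -10, -15), so v₁ = 5.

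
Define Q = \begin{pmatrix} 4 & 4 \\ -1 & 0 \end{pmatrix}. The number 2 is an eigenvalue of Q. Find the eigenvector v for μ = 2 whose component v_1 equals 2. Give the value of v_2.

-1

Q − 2I = [[2, 4], [-1, -2]].
Solving (Q − 2I)v = 0 gives the eigenspace spanned by (2, -1).
With v_1 = 2, v = (2, -1), so v_2 = -1.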